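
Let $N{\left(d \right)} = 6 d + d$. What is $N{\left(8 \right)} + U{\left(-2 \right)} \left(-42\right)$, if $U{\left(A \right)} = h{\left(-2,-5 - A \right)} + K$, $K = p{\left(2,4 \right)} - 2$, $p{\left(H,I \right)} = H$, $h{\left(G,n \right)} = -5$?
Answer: $266$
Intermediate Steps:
$K = 0$ ($K = 2 - 2 = 0$)
$N{\left(d \right)} = 7 d$
$U{\left(A \right)} = -5$ ($U{\left(A \right)} = -5 + 0 = -5$)
$N{\left(8 \right)} + U{\left(-2 \right)} \left(-42\right) = 7 \cdot 8 - -210 = 56 + 210 = 266$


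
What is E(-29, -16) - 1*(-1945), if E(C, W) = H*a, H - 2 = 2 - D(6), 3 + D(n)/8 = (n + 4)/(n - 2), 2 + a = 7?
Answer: 1985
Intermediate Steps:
a = 5 (a = -2 + 7 = 5)
D(n) = -24 + 8*(4 + n)/(-2 + n) (D(n) = -24 + 8*((n + 4)/(n - 2)) = -24 + 8*((4 + n)/(-2 + n)) = -24 + 8*(4 + n)/(-2 + n))
H = 8 (H = 2 + (2 - 16*(5 - 1*6)/(-2 + 6)) = 2 + (2 - 16*(5 - 6)/4) = 2 + (2 - 16*(-1)/4) = 2 + (2 - 1*(-4)) = 2 + (2 + 4) = 2 + 6 = 8)
E(C, W) = 40 (E(C, W) = 8*5 = 40)
E(-29, -16) - 1*(-1945) = 40 - 1*(-1945) = 40 + 1945 = 1985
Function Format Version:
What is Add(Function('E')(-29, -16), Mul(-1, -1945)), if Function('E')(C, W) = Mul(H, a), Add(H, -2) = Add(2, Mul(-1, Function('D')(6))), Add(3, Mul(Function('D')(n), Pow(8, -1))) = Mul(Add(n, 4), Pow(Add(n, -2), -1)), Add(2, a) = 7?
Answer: 1985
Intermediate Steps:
a = 5 (a = Add(-2, 7) = 5)
Function('D')(n) = Add(-24, Mul(8, Pow(Add(-2, n), -1), Add(4, n))) (Function('D')(n) = Add(-24, Mul(8, Mul(Add(n, 4), Pow(Add(n, -2), -1)))) = Add(-24, Mul(8, Mul(Add(4, n), Pow(Add(-2, n), -1)))) = Add(-24, Mul(8, Mul(Pow(Add(-2, n), -1), Add(4, n)))) = Add(-24, Mul(8, Pow(Add(-2, n), -1), Add(4, n))))
H = 8 (H = Add(2, Add(2, Mul(-1, Mul(16, Pow(Add(-2, 6), -1), Add(5, Mul(-1, 6)))))) = Add(2, Add(2, Mul(-1, Mul(16, Pow(4, -1), Add(5, -6))))) = Add(2, Add(2, Mul(-1, Mul(16, Rational(1, 4), -1)))) = Add(2, Add(2, Mul(-1, -4))) = Add(2, Add(2, 4)) = Add(2, 6) = 8)
Function('E')(C, W) = 40 (Function('E')(C, W) = Mul(8, 5) = 40)
Add(Function('E')(-29, -16), Mul(-1, -1945)) = Add(40, Mul(-1, -1945)) = Add(40, 1945) = 1985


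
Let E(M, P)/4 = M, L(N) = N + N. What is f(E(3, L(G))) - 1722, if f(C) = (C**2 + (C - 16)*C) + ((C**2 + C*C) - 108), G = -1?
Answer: -1446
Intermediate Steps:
L(N) = 2*N
E(M, P) = 4*M
f(C) = -108 + 3*C**2 + C*(-16 + C) (f(C) = (C**2 + (-16 + C)*C) + ((C**2 + C**2) - 108) = (C**2 + C*(-16 + C)) + (2*C**2 - 108) = (C**2 + C*(-16 + C)) + (-108 + 2*C**2) = -108 + 3*C**2 + C*(-16 + C))
f(E(3, L(G))) - 1722 = (-108 - 64*3 + 4*(4*3)**2) - 1722 = (-108 - 16*12 + 4*12**2) - 1722 = (-108 - 192 + 4*144) - 1722 = (-108 - 192 + 576) - 1722 = 276 - 1722 = -1446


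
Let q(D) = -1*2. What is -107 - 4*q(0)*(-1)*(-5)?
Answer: -67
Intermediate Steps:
q(D) = -2
-107 - 4*q(0)*(-1)*(-5) = -107 - 4*(-2*(-1))*(-5) = -107 - 8*(-5) = -107 - 4*(-10) = -107 + 40 = -67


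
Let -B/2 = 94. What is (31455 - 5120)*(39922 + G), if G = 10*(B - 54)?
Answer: 987615170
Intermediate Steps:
B = -188 (B = -2*94 = -188)
G = -2420 (G = 10*(-188 - 54) = 10*(-242) = -2420)
(31455 - 5120)*(39922 + G) = (31455 - 5120)*(39922 - 2420) = 26335*37502 = 987615170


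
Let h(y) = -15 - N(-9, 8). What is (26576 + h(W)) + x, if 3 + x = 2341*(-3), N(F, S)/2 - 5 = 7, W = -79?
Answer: 19511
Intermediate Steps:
N(F, S) = 24 (N(F, S) = 10 + 2*7 = 10 + 14 = 24)
x = -7026 (x = -3 + 2341*(-3) = -3 - 7023 = -7026)
h(y) = -39 (h(y) = -15 - 1*24 = -15 - 24 = -39)
(26576 + h(W)) + x = (26576 - 39) - 7026 = 26537 - 7026 = 19511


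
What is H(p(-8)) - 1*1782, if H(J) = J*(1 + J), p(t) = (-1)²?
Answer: -1780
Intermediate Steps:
p(t) = 1
H(p(-8)) - 1*1782 = 1*(1 + 1) - 1*1782 = 1*2 - 1782 = 2 - 1782 = -1780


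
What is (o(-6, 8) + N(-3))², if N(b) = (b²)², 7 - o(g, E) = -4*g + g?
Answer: 4900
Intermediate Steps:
o(g, E) = 7 + 3*g (o(g, E) = 7 - (-4*g + g) = 7 - (-3)*g = 7 + 3*g)
N(b) = b⁴
(o(-6, 8) + N(-3))² = ((7 + 3*(-6)) + (-3)⁴)² = ((7 - 18) + 81)² = (-11 + 81)² = 70² = 4900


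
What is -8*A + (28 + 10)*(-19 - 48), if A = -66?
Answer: -2018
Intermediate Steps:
-8*A + (28 + 10)*(-19 - 48) = -8*(-66) + (28 + 10)*(-19 - 48) = 528 + 38*(-67) = 528 - 2546 = -2018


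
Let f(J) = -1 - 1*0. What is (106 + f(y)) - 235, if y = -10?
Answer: -130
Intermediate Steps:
f(J) = -1 (f(J) = -1 + 0 = -1)
(106 + f(y)) - 235 = (106 - 1) - 235 = 105 - 235 = -130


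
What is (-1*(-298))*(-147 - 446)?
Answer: -176714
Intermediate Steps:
(-1*(-298))*(-147 - 446) = 298*(-593) = -176714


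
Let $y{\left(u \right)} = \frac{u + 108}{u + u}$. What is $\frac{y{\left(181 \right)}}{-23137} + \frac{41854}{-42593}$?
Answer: $- \frac{20621436509}{20984804426} \approx -0.98268$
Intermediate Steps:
$y{\left(u \right)} = \frac{108 + u}{2 u}$
$\frac{y{\left(181 \right)}}{-23137} + \frac{41854}{-42593} = \frac{\frac{1}{2} \cdot \frac{1}{181} \left(108 + 181\right)}{-23137} + \frac{41854}{-42593} = \frac{1}{2} \cdot \frac{1}{181} \cdot 289 \left(- \frac{1}{23137}\right) + 41854 \left(- \frac{1}{42593}\right) = \frac{289}{362} \left(- \frac{1}{23137}\right) - \frac{41854}{42593} = - \frac{17}{492682} - \frac{41854}{42593} = - \frac{20621436509}{20984804426}$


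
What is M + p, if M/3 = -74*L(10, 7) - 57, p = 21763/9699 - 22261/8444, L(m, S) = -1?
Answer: 4144673489/81898356 ≈ 50.608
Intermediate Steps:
p = -32142667/81898356 (p = 21763*(1/9699) - 22261*1/8444 = 21763/9699 - 22261/8444 = -32142667/81898356 ≈ -0.39247)
M = 51 (M = 3*(-74*(-1) - 57) = 3*(74 - 57) = 3*17 = 51)
M + p = 51 - 32142667/81898356 = 4144673489/81898356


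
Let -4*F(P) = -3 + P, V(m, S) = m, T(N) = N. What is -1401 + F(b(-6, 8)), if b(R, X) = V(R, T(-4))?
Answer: -5595/4 ≈ -1398.8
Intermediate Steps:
b(R, X) = R
F(P) = ¾ - P/4 (F(P) = -(-3 + P)/4 = ¾ - P/4)
-1401 + F(b(-6, 8)) = -1401 + (¾ - ¼*(-6)) = -1401 + (¾ + 3/2) = -1401 + 9/4 = -5595/4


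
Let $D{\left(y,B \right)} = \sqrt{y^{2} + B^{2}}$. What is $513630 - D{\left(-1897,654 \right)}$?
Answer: $513630 - 5 \sqrt{161053} \approx 5.1162 \cdot 10^{5}$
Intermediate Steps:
$D{\left(y,B \right)} = \sqrt{B^{2} + y^{2}}$
$513630 - D{\left(-1897,654 \right)} = 513630 - \sqrt{654^{2} + \left(-1897\right)^{2}} = 513630 - \sqrt{427716 + 3598609} = 513630 - \sqrt{4026325} = 513630 - 5 \sqrt{161053}$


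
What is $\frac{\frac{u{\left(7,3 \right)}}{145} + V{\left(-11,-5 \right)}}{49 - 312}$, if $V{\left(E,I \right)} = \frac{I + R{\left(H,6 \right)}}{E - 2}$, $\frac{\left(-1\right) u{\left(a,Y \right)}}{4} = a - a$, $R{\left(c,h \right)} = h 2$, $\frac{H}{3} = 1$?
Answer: $\frac{7}{3419} \approx 0.0020474$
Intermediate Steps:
$H = 3$ ($H = 3 \cdot 1 = 3$)
$R{\left(c,h \right)} = 2 h$
$u{\left(a,Y \right)} = 0$ ($u{\left(a,Y \right)} = - 4 \left(a - a\right) = \left(-4\right) 0 = 0$)
$V{\left(E,I \right)} = \frac{12 + I}{-2 + E}$ ($V{\left(E,I \right)} = \frac{I + 2 \cdot 6}{E - 2} = \frac{I + 12}{-2 + E} = \frac{12 + I}{-2 + E}$)
$\frac{\frac{u{\left(7,3 \right)}}{145} + V{\left(-11,-5 \right)}}{49 - 312} = \frac{\frac{0}{145} + \frac{12 - 5}{-2 - 11}}{49 - 312} = \frac{0 \cdot \frac{1}{145} + \frac{1}{-13} \cdot 7}{-263} = \left(0 - \frac{7}{13}\right) \left(- \frac{1}{263}\right) = \left(- \frac{7}{13}\right) \left(- \frac{1}{263}\right) = \frac{7}{3419}$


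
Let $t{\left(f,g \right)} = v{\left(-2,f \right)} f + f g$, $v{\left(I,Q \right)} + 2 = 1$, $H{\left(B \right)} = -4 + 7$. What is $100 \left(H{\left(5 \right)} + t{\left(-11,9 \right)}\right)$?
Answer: $-8500$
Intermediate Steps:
$H{\left(B \right)} = 3$
$v{\left(I,Q \right)} = -1$ ($v{\left(I,Q \right)} = -2 + 1 = -1$)
$t{\left(f,g \right)} = - f + f g$
$100 \left(H{\left(5 \right)} + t{\left(-11,9 \right)}\right) = 100 \left(3 - 11 \left(-1 + 9\right)\right) = 100 \left(3 - 88\right) = 100 \left(-85\right) = -8500$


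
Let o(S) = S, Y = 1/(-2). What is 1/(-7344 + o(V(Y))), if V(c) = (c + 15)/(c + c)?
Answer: -2/14717 ≈ -0.00013590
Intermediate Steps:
Y = -½ ≈ -0.50000
V(c) = (15 + c)/(2*c) (V(c) = (15 + c)/((2*c)) = (15 + c)*(1/(2*c)) = (15 + c)/(2*c))
1/(-7344 + o(V(Y))) = 1/(-7344 + (15 - ½)/(2*(-½))) = 1/(-7344 + (½)*(-2)*(29/2)) = 1/(-7344 - 29/2) = 1/(-14717/2) = -2/14717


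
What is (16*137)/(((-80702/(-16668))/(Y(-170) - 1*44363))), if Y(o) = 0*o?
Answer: -810428962464/40351 ≈ -2.0084e+7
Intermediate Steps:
Y(o) = 0
(16*137)/(((-80702/(-16668))/(Y(-170) - 1*44363))) = (16*137)/(((-80702/(-16668))/(0 - 1*44363))) = 2192/(((-80702*(-1/16668))/(0 - 44363))) = 2192/(((40351/8334)/(-44363))) = 2192/(((40351/8334)*(-1/44363))) = 2192/(-40351/369721242) = 2192*(-369721242/40351) = -810428962464/40351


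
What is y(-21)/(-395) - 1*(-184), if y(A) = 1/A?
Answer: 1526281/8295 ≈ 184.00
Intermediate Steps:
y(-21)/(-395) - 1*(-184) = 1/(-21*(-395)) - 1*(-184) = -1/21*(-1/395) + 184 = 1/8295 + 184 = 1526281/8295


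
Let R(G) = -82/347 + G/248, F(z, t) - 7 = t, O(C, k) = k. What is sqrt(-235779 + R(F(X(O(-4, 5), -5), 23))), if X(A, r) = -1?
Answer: 5*I*sqrt(4365235252307)/21514 ≈ 485.57*I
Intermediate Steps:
F(z, t) = 7 + t
R(G) = -82/347 + G/248 (R(G) = -82*1/347 + G*(1/248) = -82/347 + G/248)
sqrt(-235779 + R(F(X(O(-4, 5), -5), 23))) = sqrt(-235779 + (-82/347 + (7 + 23)/248)) = sqrt(-235779 + (-82/347 + (1/248)*30)) = sqrt(-235779 + (-82/347 + 15/124)) = sqrt(-235779 - 4963/43028) = sqrt(-10145103775/43028) = 5*I*sqrt(4365235252307)/21514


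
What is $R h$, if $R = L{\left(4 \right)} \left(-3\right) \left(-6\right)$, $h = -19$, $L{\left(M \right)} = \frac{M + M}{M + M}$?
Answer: $-342$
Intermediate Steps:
$L{\left(M \right)} = 1$ ($L{\left(M \right)} = \frac{2 M}{2 M} = 2 M \frac{1}{2 M} = 1$)
$R = 18$ ($R = 1 \left(-3\right) \left(-6\right) = \left(-3\right) \left(-6\right) = 18$)
$R h = 18 \left(-19\right) = -342$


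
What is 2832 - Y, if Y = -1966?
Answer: 4798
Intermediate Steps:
2832 - Y = 2832 - 1*(-1966) = 2832 + 1966 = 4798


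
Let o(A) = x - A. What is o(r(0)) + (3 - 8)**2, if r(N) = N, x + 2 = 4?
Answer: 27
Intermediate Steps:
x = 2 (x = -2 + 4 = 2)
o(A) = 2 - A
o(r(0)) + (3 - 8)**2 = (2 - 1*0) + (3 - 8)**2 = (2 + 0) + (-5)**2 = 2 + 25 = 27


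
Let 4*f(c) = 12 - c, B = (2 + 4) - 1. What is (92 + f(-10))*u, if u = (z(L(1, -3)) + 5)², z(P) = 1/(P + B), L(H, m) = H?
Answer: 62465/24 ≈ 2602.7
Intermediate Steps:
B = 5 (B = 6 - 1 = 5)
f(c) = 3 - c/4 (f(c) = (12 - c)/4 = 3 - c/4)
z(P) = 1/(5 + P) (z(P) = 1/(P + 5) = 1/(5 + P))
u = 961/36 (u = (1/(5 + 1) + 5)² = (1/6 + 5)² = (⅙ + 5)² = (31/6)² = 961/36 ≈ 26.694)
(92 + f(-10))*u = (92 + (3 - ¼*(-10)))*(961/36) = (92 + (3 + 5/2))*(961/36) = (92 + 11/2)*(961/36) = (195/2)*(961/36) = 62465/24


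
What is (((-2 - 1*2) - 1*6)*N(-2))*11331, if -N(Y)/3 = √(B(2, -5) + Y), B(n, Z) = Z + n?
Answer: 339930*I*√5 ≈ 7.6011e+5*I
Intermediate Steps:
N(Y) = -3*√(-3 + Y) (N(Y) = -3*√((-5 + 2) + Y) = -3*√(-3 + Y))
(((-2 - 1*2) - 1*6)*N(-2))*11331 = (((-2 - 1*2) - 1*6)*(-3*√(-3 - 2)))*11331 = (((-2 - 2) - 6)*(-3*I*√5))*11331 = ((-4 - 6)*(-3*I*√5))*11331 = -(-30)*I*√5*11331 = (30*I*√5)*11331 = 339930*I*√5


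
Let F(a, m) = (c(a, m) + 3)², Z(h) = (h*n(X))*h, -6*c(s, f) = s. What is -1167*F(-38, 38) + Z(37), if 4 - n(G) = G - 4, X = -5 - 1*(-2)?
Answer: -259799/3 ≈ -86600.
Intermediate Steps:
X = -3 (X = -5 + 2 = -3)
c(s, f) = -s/6
n(G) = 8 - G (n(G) = 4 - (G - 4) = 4 - (-4 + G) = 4 + (4 - G) = 8 - G)
Z(h) = 11*h² (Z(h) = (h*(8 - 1*(-3)))*h = (h*(8 + 3))*h = (h*11)*h = (11*h)*h = 11*h²)
F(a, m) = (3 - a/6)² (F(a, m) = (-a/6 + 3)² = (3 - a/6)²)
-1167*F(-38, 38) + Z(37) = -389*(-18 - 38)²/12 + 11*37² = -389*(-56)²/12 + 11*1369 = -389*3136/12 + 15059 = -1167*784/9 + 15059 = -304976/3 + 15059 = -259799/3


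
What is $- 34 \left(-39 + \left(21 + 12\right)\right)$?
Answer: $204$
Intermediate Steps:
$- 34 \left(-39 + \left(21 + 12\right)\right) = - 34 \left(-39 + 33\right) = \left(-34\right) \left(-6\right) = 204$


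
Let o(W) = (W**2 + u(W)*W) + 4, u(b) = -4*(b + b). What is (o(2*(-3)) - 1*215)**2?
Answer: 214369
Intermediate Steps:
u(b) = -8*b
o(W) = 4 - 7*W**2 (o(W) = (W**2 + (-8*W)*W) + 4 = (W**2 - 8*W**2) + 4 = -7*W**2 + 4 = 4 - 7*W**2)
(o(2*(-3)) - 1*215)**2 = ((4 - 7*(2*(-3))**2) - 1*215)**2 = ((4 - 7*(-6)**2) - 215)**2 = ((4 - 7*36) - 215)**2 = ((4 - 252) - 215)**2 = (-248 - 215)**2 = (-463)**2 = 214369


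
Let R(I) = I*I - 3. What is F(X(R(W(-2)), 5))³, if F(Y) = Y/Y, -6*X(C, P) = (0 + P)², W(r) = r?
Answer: 1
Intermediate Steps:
R(I) = -3 + I² (R(I) = I² - 3 = -3 + I²)
X(C, P) = -P²/6 (X(C, P) = -(0 + P)²/6 = -P²/6)
F(Y) = 1
F(X(R(W(-2)), 5))³ = 1³ = 1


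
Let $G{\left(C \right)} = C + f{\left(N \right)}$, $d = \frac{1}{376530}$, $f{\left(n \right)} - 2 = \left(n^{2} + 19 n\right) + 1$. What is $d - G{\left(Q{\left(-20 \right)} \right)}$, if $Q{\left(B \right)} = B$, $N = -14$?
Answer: $\frac{32758111}{376530} \approx 87.0$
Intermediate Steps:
$f{\left(n \right)} = 3 + n^{2} + 19 n$ ($f{\left(n \right)} = 2 + \left(\left(n^{2} + 19 n\right) + 1\right) = 2 + \left(1 + n^{2} + 19 n\right) = 3 + n^{2} + 19 n$)
$d = \frac{1}{376530} \approx 2.6558 \cdot 10^{-6}$
$G{\left(C \right)} = -67 + C$ ($G{\left(C \right)} = C + \left(3 + \left(-14\right)^{2} + 19 \left(-14\right)\right) = C + \left(3 + 196 - 266\right) = C - 67 = -67 + C$)
$d - G{\left(Q{\left(-20 \right)} \right)} = \frac{1}{376530} - \left(-67 - 20\right) = \frac{1}{376530} - -87 = \frac{1}{376530} + 87 = \frac{32758111}{376530}$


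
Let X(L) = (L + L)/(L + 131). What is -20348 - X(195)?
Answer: -3316919/163 ≈ -20349.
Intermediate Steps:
X(L) = 2*L/(131 + L) (X(L) = (2*L)/(131 + L) = 2*L/(131 + L))
-20348 - X(195) = -20348 - 2*195/(131 + 195) = -20348 - 2*195/326 = -20348 - 1*195/163 = -20348 - 195/163 = -3316919/163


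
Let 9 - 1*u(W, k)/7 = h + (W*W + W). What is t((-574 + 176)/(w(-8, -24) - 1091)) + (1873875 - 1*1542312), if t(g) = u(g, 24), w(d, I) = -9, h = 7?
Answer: 100300999143/302500 ≈ 3.3157e+5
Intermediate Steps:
u(W, k) = 14 - 7*W - 7*W**2 (u(W, k) = 63 - 7*(7 + (W*W + W)) = 63 - 7*(7 + (W**2 + W)) = 63 - 7*(7 + (W + W**2)) = 63 - 7*(7 + W + W**2) = 63 + (-49 - 7*W - 7*W**2) = 14 - 7*W - 7*W**2)
t(g) = 14 - 7*g - 7*g**2
t((-574 + 176)/(w(-8, -24) - 1091)) + (1873875 - 1*1542312) = (14 - 7*(-574 + 176)/(-9 - 1091) - 7*(-574 + 176)**2/(-9 - 1091)**2) + (1873875 - 1*1542312) = (14 - (-2786)/(-1100) - 7*(-398/(-1100))**2) + (1873875 - 1542312) = (14 - (-2786)*(-1)/1100 - 7*(-398*(-1/1100))**2) + 331563 = (14 - 7*199/550 - 7*(199/550)**2) + 331563 = (14 - 1393/550 - 7*39601/302500) + 331563 = (14 - 1393/550 - 277207/302500) + 331563 = 3191643/302500 + 331563 = 100300999143/302500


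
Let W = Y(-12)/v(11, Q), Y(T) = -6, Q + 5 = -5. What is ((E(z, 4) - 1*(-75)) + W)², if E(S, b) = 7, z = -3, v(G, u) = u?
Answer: 170569/25 ≈ 6822.8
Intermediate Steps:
Q = -10 (Q = -5 - 5 = -10)
W = ⅗ (W = -6/(-10) = -6*(-⅒) = ⅗ ≈ 0.60000)
((E(z, 4) - 1*(-75)) + W)² = ((7 - 1*(-75)) + ⅗)² = ((7 + 75) + ⅗)² = (82 + ⅗)² = (413/5)² = 170569/25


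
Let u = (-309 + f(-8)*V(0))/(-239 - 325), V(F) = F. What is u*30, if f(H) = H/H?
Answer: 1545/94 ≈ 16.436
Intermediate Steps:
f(H) = 1
u = 103/188 (u = (-309 + 1*0)/(-239 - 325) = (-309 + 0)/(-564) = -309*(-1/564) = 103/188 ≈ 0.54787)
u*30 = (103/188)*30 = 1545/94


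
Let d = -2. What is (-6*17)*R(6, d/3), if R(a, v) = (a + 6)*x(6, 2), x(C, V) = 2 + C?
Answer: -9792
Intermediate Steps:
R(a, v) = 48 + 8*a (R(a, v) = (a + 6)*(2 + 6) = (6 + a)*8 = 48 + 8*a)
(-6*17)*R(6, d/3) = (-6*17)*(48 + 8*6) = -102*(48 + 48) = -102*96 = -9792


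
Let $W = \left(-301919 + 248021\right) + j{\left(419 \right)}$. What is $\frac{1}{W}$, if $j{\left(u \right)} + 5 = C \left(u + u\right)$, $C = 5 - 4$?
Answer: $- \frac{1}{53065} \approx -1.8845 \cdot 10^{-5}$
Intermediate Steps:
$C = 1$
$j{\left(u \right)} = -5 + 2 u$ ($j{\left(u \right)} = -5 + 1 \left(u + u\right) = -5 + 1 \cdot 2 u = -5 + 2 u$)
$W = -53065$ ($W = \left(-301919 + 248021\right) + \left(-5 + 2 \cdot 419\right) = -53898 + \left(-5 + 838\right) = -53898 + 833 = -53065$)
$\frac{1}{W} = \frac{1}{-53065} = - \frac{1}{53065}$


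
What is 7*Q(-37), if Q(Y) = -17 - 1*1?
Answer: -126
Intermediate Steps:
Q(Y) = -18 (Q(Y) = -17 - 1 = -18)
7*Q(-37) = 7*(-18) = -126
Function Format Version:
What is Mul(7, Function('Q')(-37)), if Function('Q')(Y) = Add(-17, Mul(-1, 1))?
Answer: -126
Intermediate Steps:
Function('Q')(Y) = -18 (Function('Q')(Y) = Add(-17, -1) = -18)
Mul(7, Function('Q')(-37)) = Mul(7, -18) = -126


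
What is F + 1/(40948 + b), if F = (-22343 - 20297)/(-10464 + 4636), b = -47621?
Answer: 71132723/9722561 ≈ 7.3163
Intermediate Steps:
F = 10660/1457 (F = -42640/(-5828) = -42640*(-1/5828) = 10660/1457 ≈ 7.3164)
F + 1/(40948 + b) = 10660/1457 + 1/(40948 - 47621) = 10660/1457 + 1/(-6673) = 10660/1457 - 1/6673 = 71132723/9722561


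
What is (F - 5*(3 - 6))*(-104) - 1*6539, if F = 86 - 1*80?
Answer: -8723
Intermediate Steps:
F = 6 (F = 86 - 80 = 6)
(F - 5*(3 - 6))*(-104) - 1*6539 = (6 - 5*(3 - 6))*(-104) - 1*6539 = (6 - 5*(-3))*(-104) - 6539 = (6 - 1*(-15))*(-104) - 6539 = (6 + 15)*(-104) - 6539 = 21*(-104) - 6539 = -2184 - 6539 = -8723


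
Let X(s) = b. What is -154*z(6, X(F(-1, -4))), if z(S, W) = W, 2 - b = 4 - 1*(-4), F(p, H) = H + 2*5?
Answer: 924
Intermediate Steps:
F(p, H) = 10 + H (F(p, H) = H + 10 = 10 + H)
b = -6 (b = 2 - (4 - 1*(-4)) = 2 - (4 + 4) = 2 - 1*8 = 2 - 8 = -6)
X(s) = -6
-154*z(6, X(F(-1, -4))) = -154*(-6) = 924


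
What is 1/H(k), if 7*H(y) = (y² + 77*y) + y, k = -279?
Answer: 7/56079 ≈ 0.00012482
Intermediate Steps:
H(y) = y²/7 + 78*y/7 (H(y) = ((y² + 77*y) + y)/7 = (y² + 78*y)/7 = y²/7 + 78*y/7)
1/H(k) = 1/((⅐)*(-279)*(78 - 279)) = 1/((⅐)*(-279)*(-201)) = 1/(56079/7) = 7/56079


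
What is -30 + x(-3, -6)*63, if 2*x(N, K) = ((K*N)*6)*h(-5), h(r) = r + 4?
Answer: -3432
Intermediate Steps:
h(r) = 4 + r
x(N, K) = -3*K*N (x(N, K) = (((K*N)*6)*(4 - 5))/2 = ((6*K*N)*(-1))/2 = (-6*K*N)/2 = -3*K*N)
-30 + x(-3, -6)*63 = -30 - 3*(-6)*(-3)*63 = -30 - 54*63 = -30 - 3402 = -3432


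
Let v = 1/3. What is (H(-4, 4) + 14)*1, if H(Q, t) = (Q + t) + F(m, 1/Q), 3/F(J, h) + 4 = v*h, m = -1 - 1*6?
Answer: 650/49 ≈ 13.265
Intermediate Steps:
v = ⅓ ≈ 0.33333
m = -7 (m = -1 - 6 = -7)
F(J, h) = 3/(-4 + h/3)
H(Q, t) = Q + t + 9/(-12 + 1/Q) (H(Q, t) = (Q + t) + 9/(-12 + 1/Q) = Q + t + 9/(-12 + 1/Q))
(H(-4, 4) + 14)*1 = ((-9*(-4) + (-1 + 12*(-4))*(-4 + 4))/(-1 + 12*(-4)) + 14)*1 = ((36 + (-1 - 48)*0)/(-1 - 48) + 14)*1 = ((36 - 49*0)/(-49) + 14)*1 = (-(36 + 0)/49 + 14)*1 = (-1/49*36 + 14)*1 = (-36/49 + 14)*1 = (650/49)*1 = 650/49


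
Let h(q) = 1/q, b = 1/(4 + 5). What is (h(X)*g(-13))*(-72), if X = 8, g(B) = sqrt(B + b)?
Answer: -6*I*sqrt(29) ≈ -32.311*I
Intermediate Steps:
b = 1/9 ≈ 0.11111
g(B) = sqrt(1/9 + B) (g(B) = sqrt(B + 1/9) = sqrt(1/9 + B))
(h(X)*g(-13))*(-72) = ((sqrt(1 + 9*(-13))/3)/8)*(-72) = ((sqrt(1 - 117)/3)/8)*(-72) = ((sqrt(-116)/3)/8)*(-72) = (((2*I*sqrt(29))/3)/8)*(-72) = ((2*I*sqrt(29)/3)/8)*(-72) = (I*sqrt(29)/12)*(-72) = -6*I*sqrt(29)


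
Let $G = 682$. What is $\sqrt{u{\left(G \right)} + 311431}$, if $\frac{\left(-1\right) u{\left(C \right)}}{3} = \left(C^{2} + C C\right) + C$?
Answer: $i \sqrt{2481359} \approx 1575.2 i$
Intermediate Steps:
$u{\left(C \right)} = - 6 C^{2} - 3 C$ ($u{\left(C \right)} = - 3 \left(\left(C^{2} + C C\right) + C\right) = - 3 \left(\left(C^{2} + C^{2}\right) + C\right) = - 3 \left(2 C^{2} + C\right) = - 3 \left(C + 2 C^{2}\right) = - 6 C^{2} - 3 C$)
$\sqrt{u{\left(G \right)} + 311431} = \sqrt{\left(-3\right) 682 \left(1 + 2 \cdot 682\right) + 311431} = \sqrt{\left(-3\right) 682 \left(1 + 1364\right) + 311431} = \sqrt{\left(-3\right) 682 \cdot 1365 + 311431} = \sqrt{-2792790 + 311431} = \sqrt{-2481359} = i \sqrt{2481359}$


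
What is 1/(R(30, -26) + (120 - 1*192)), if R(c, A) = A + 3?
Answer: -1/95 ≈ -0.010526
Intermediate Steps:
R(c, A) = 3 + A
1/(R(30, -26) + (120 - 1*192)) = 1/((3 - 26) + (120 - 1*192)) = 1/(-23 + (120 - 192)) = 1/(-23 - 72) = 1/(-95) = -1/95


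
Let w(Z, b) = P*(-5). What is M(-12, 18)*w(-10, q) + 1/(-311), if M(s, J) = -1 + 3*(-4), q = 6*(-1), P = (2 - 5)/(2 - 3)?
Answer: 60644/311 ≈ 195.00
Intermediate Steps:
P = 3 (P = -3/(-1) = -3*(-1) = 3)
q = -6
M(s, J) = -13 (M(s, J) = -1 - 12 = -13)
w(Z, b) = -15 (w(Z, b) = 3*(-5) = -15)
M(-12, 18)*w(-10, q) + 1/(-311) = -13*(-15) + 1/(-311) = 195 - 1/311 = 60644/311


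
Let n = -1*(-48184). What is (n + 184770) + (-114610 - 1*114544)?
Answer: 3800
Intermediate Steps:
n = 48184
(n + 184770) + (-114610 - 1*114544) = (48184 + 184770) + (-114610 - 1*114544) = 232954 + (-114610 - 114544) = 232954 - 229154 = 3800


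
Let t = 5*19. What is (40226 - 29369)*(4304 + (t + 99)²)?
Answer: 455342580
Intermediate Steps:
t = 95
(40226 - 29369)*(4304 + (t + 99)²) = (40226 - 29369)*(4304 + (95 + 99)²) = 10857*(4304 + 194²) = 10857*(4304 + 37636) = 10857*41940 = 455342580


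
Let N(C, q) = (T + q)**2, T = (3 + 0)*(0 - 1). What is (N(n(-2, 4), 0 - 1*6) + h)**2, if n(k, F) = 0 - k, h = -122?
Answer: 1681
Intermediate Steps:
n(k, F) = -k
T = -3 (T = 3*(-1) = -3)
N(C, q) = (-3 + q)**2
(N(n(-2, 4), 0 - 1*6) + h)**2 = ((-3 + (0 - 1*6))**2 - 122)**2 = ((-3 + (0 - 6))**2 - 122)**2 = ((-3 - 6)**2 - 122)**2 = ((-9)**2 - 122)**2 = (81 - 122)**2 = (-41)**2 = 1681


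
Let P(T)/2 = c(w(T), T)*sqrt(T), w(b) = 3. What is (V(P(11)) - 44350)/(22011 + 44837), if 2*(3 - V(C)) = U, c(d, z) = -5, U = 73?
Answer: -88767/133696 ≈ -0.66395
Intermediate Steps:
P(T) = -10*sqrt(T) (P(T) = 2*(-5*sqrt(T)) = -10*sqrt(T))
V(C) = -67/2 (V(C) = 3 - 1/2*73 = 3 - 73/2 = -67/2)
(V(P(11)) - 44350)/(22011 + 44837) = (-67/2 - 44350)/(22011 + 44837) = -88767/2/66848 = -88767/2*1/66848 = -88767/133696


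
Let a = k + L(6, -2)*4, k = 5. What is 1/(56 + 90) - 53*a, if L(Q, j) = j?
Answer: 23215/146 ≈ 159.01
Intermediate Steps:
a = -3 (a = 5 - 2*4 = 5 - 8 = -3)
1/(56 + 90) - 53*a = 1/(56 + 90) - 53*(-3) = 1/146 + 159 = 23215/146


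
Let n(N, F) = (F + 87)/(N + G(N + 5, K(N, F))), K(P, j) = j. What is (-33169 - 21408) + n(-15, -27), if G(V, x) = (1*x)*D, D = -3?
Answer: -600337/11 ≈ -54576.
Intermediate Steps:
G(V, x) = -3*x (G(V, x) = (1*x)*(-3) = x*(-3) = -3*x)
n(N, F) = (87 + F)/(N - 3*F) (n(N, F) = (F + 87)/(N - 3*F) = (87 + F)/(N - 3*F))
(-33169 - 21408) + n(-15, -27) = (-33169 - 21408) + (-87 - 1*(-27))/(-1*(-15) + 3*(-27)) = -54577 + (-87 + 27)/(15 - 81) = -54577 - 60/(-66) = -54577 - 1/66*(-60) = -54577 + 10/11 = -600337/11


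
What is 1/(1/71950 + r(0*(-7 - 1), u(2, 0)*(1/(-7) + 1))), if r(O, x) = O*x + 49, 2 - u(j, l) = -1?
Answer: 71950/3525551 ≈ 0.020408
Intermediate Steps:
u(j, l) = 3 (u(j, l) = 2 - 1*(-1) = 2 + 1 = 3)
r(O, x) = 49 + O*x
1/(1/71950 + r(0*(-7 - 1), u(2, 0)*(1/(-7) + 1))) = 1/(1/71950 + (49 + (0*(-7 - 1))*(3*(1/(-7) + 1)))) = 1/(1/71950 + (49 + (0*(-8))*(3*(-1/7 + 1)))) = 1/(1/71950 + (49 + 0*(3*(6/7)))) = 1/(1/71950 + (49 + 0*(18/7))) = 1/(1/71950 + (49 + 0)) = 1/(1/71950 + 49) = 1/(3525551/71950) = 71950/3525551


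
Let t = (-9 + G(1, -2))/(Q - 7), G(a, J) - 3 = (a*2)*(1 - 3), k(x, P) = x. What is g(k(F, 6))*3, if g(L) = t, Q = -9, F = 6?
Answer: 15/8 ≈ 1.8750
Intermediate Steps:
G(a, J) = 3 - 4*a (G(a, J) = 3 + (a*2)*(1 - 3) = 3 + (2*a)*(-2) = 3 - 4*a)
t = 5/8 (t = (-9 + (3 - 4*1))/(-9 - 7) = (-9 + (3 - 4))/(-16) = (-9 - 1)*(-1/16) = -10*(-1/16) = 5/8 ≈ 0.62500)
g(L) = 5/8
g(k(F, 6))*3 = (5/8)*3 = 15/8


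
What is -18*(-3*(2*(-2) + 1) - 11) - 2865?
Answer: -2829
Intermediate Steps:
-18*(-3*(2*(-2) + 1) - 11) - 2865 = -18*(-3*(-4 + 1) - 11) - 2865 = -18*(-3*(-3) - 11) - 2865 = -18*(9 - 11) - 2865 = -18*(-2) - 2865 = 36 - 2865 = -2829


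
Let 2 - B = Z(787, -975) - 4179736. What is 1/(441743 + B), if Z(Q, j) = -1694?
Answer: 1/4623175 ≈ 2.1630e-7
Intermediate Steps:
B = 4181432 (B = 2 - (-1694 - 4179736) = 2 - 1*(-4181430) = 2 + 4181430 = 4181432)
1/(441743 + B) = 1/(441743 + 4181432) = 1/4623175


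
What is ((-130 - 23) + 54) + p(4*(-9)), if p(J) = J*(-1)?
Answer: -63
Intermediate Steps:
p(J) = -J
((-130 - 23) + 54) + p(4*(-9)) = ((-130 - 23) + 54) - 4*(-9) = (-153 + 54) - 1*(-36) = -99 + 36 = -63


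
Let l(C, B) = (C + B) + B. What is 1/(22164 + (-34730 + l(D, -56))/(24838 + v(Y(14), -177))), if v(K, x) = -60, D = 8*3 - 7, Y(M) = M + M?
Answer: 24778/549144767 ≈ 4.5121e-5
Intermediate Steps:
Y(M) = 2*M
D = 17 (D = 24 - 7 = 17)
l(C, B) = C + 2*B (l(C, B) = (B + C) + B = C + 2*B)
1/(22164 + (-34730 + l(D, -56))/(24838 + v(Y(14), -177))) = 1/(22164 + (-34730 + (17 + 2*(-56)))/(24838 - 60)) = 1/(22164 + (-34730 + (17 - 112))/24778) = 1/(22164 + (-34730 - 95)*(1/24778)) = 1/(22164 - 34825*1/24778) = 1/(22164 - 34825/24778) = 1/(549144767/24778) = 24778/549144767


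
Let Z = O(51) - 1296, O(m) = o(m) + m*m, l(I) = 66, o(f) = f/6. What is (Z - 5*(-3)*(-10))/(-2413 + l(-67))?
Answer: -2327/4694 ≈ -0.49574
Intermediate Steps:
o(f) = f/6 (o(f) = f*(⅙) = f/6)
O(m) = m² + m/6 (O(m) = m/6 + m*m = m/6 + m² = m² + m/6)
Z = 2627/2 (Z = 51*(⅙ + 51) - 1296 = 51*(307/6) - 1296 = 5219/2 - 1296 = 2627/2 ≈ 1313.5)
(Z - 5*(-3)*(-10))/(-2413 + l(-67)) = (2627/2 - 5*(-3)*(-10))/(-2413 + 66) = (2627/2 + 15*(-10))/(-2347) = (2627/2 - 150)*(-1/2347) = (2327/2)*(-1/2347) = -2327/4694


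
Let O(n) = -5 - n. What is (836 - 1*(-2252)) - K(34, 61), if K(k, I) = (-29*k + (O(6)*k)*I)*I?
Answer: 1454888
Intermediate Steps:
K(k, I) = I*(-29*k - 11*I*k) (K(k, I) = (-29*k + ((-5 - 1*6)*k)*I)*I = (-29*k + ((-5 - 6)*k)*I)*I = (-29*k + (-11*k)*I)*I = (-29*k - 11*I*k)*I = I*(-29*k - 11*I*k))
(836 - 1*(-2252)) - K(34, 61) = (836 - 1*(-2252)) - (-1)*61*34*(29 + 11*61) = (836 + 2252) - (-1)*61*34*(29 + 671) = 3088 - (-1)*61*34*700 = 3088 - 1*(-1451800) = 3088 + 1451800 = 1454888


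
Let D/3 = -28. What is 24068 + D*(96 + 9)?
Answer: 15248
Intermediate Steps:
D = -84 (D = 3*(-28) = -84)
24068 + D*(96 + 9) = 24068 - 84*(96 + 9) = 24068 - 84*105 = 24068 - 8820 = 15248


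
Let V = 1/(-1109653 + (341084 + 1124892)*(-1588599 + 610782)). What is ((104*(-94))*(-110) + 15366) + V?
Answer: 1563509216855346669/1433457364045 ≈ 1.0907e+6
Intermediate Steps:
V = -1/1433457364045 (V = 1/(-1109653 + 1465976*(-977817)) = 1/(-1109653 - 1433456254392) = 1/(-1433457364045) = -1/1433457364045 ≈ -6.9761e-13)
((104*(-94))*(-110) + 15366) + V = ((104*(-94))*(-110) + 15366) - 1/1433457364045 = (-9776*(-110) + 15366) - 1/1433457364045 = (1075360 + 15366) - 1/1433457364045 = 1090726 - 1/1433457364045 = 1563509216855346669/1433457364045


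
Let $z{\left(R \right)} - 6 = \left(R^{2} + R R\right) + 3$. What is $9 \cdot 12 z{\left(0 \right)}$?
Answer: $972$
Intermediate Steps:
$z{\left(R \right)} = 9 + 2 R^{2}$ ($z{\left(R \right)} = 6 + \left(\left(R^{2} + R R\right) + 3\right) = 6 + \left(\left(R^{2} + R^{2}\right) + 3\right) = 6 + \left(2 R^{2} + 3\right) = 6 + \left(3 + 2 R^{2}\right) = 9 + 2 R^{2}$)
$9 \cdot 12 z{\left(0 \right)} = 9 \cdot 12 \left(9 + 2 \cdot 0^{2}\right) = 108 \left(9 + 2 \cdot 0\right) = 108 \left(9 + 0\right) = 108 \cdot 9 = 972$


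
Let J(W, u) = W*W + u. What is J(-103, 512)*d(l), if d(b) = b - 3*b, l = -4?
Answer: 88968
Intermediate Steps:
J(W, u) = u + W**2 (J(W, u) = W**2 + u = u + W**2)
d(b) = -2*b
J(-103, 512)*d(l) = (512 + (-103)**2)*(-2*(-4)) = (512 + 10609)*8 = 11121*8 = 88968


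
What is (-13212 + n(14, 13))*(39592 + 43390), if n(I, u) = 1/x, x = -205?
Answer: -224753510702/205 ≈ -1.0964e+9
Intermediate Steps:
n(I, u) = -1/205 (n(I, u) = 1/(-205) = -1/205)
(-13212 + n(14, 13))*(39592 + 43390) = (-13212 - 1/205)*(39592 + 43390) = -2708461/205*82982 = -224753510702/205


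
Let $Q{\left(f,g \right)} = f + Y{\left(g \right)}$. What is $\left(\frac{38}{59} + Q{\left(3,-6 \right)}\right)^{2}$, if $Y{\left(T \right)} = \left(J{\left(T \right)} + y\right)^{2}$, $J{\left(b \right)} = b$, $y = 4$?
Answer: $\frac{203401}{3481} \approx 58.432$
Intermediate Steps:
$Y{\left(T \right)} = \left(4 + T\right)^{2}$ ($Y{\left(T \right)} = \left(T + 4\right)^{2} = \left(4 + T\right)^{2}$)
$Q{\left(f,g \right)} = f + \left(4 + g\right)^{2}$
$\left(\frac{38}{59} + Q{\left(3,-6 \right)}\right)^{2} = \left(\frac{38}{59} + \left(3 + \left(4 - 6\right)^{2}\right)\right)^{2} = \left(38 \cdot \frac{1}{59} + \left(3 + \left(-2\right)^{2}\right)\right)^{2} = \left(\frac{38}{59} + \left(3 + 4\right)\right)^{2} = \left(\frac{38}{59} + 7\right)^{2} = \left(\frac{451}{59}\right)^{2} = \frac{203401}{3481}$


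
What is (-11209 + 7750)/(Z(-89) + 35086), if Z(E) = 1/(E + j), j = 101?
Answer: -41508/421033 ≈ -0.098586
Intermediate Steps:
Z(E) = 1/(101 + E) (Z(E) = 1/(E + 101) = 1/(101 + E))
(-11209 + 7750)/(Z(-89) + 35086) = (-11209 + 7750)/(1/(101 - 89) + 35086) = -3459/(1/12 + 35086) = -3459/421033/12 = -3459*12/421033 = -41508/421033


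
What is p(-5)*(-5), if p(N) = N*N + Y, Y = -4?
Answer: -105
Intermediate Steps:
p(N) = -4 + N² (p(N) = N*N - 4 = N² - 4 = -4 + N²)
p(-5)*(-5) = (-4 + (-5)²)*(-5) = (-4 + 25)*(-5) = 21*(-5) = -105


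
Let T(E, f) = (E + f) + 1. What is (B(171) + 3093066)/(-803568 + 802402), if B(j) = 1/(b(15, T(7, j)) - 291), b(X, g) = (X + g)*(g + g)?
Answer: -213919537627/80641726 ≈ -2652.7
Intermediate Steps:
T(E, f) = 1 + E + f
b(X, g) = 2*g*(X + g) (b(X, g) = (X + g)*(2*g) = 2*g*(X + g))
B(j) = 1/(-291 + 2*(8 + j)*(23 + j)) (B(j) = 1/(2*(1 + 7 + j)*(15 + (1 + 7 + j)) - 291) = 1/(2*(8 + j)*(15 + (8 + j)) - 291) = 1/(2*(8 + j)*(23 + j) - 291) = 1/(-291 + 2*(8 + j)*(23 + j)))
(B(171) + 3093066)/(-803568 + 802402) = (1/(-291 + 2*(8 + 171)*(23 + 171)) + 3093066)/(-803568 + 802402) = (1/(-291 + 2*179*194) + 3093066)/(-1166) = (1/(-291 + 69452) + 3093066)*(-1/1166) = (1/69161 + 3093066)*(-1/1166) = (213919537627/69161)*(-1/1166) = -213919537627/80641726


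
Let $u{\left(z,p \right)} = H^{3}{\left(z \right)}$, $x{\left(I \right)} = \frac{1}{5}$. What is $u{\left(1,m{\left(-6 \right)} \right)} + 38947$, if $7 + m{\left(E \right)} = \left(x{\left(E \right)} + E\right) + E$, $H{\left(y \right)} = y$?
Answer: $38948$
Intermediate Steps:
$x{\left(I \right)} = \frac{1}{5}$
$m{\left(E \right)} = - \frac{34}{5} + 2 E$ ($m{\left(E \right)} = -7 + \left(\left(\frac{1}{5} + E\right) + E\right) = -7 + \left(\frac{1}{5} + 2 E\right) = - \frac{34}{5} + 2 E$)
$u{\left(z,p \right)} = z^{3}$
$u{\left(1,m{\left(-6 \right)} \right)} + 38947 = 1^{3} + 38947 = 1 + 38947 = 38948$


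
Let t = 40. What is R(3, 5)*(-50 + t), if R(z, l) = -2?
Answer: 20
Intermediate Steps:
R(3, 5)*(-50 + t) = -2*(-50 + 40) = -2*(-10) = 20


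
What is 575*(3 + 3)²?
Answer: 20700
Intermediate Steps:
575*(3 + 3)² = 575*6² = 575*36 = 20700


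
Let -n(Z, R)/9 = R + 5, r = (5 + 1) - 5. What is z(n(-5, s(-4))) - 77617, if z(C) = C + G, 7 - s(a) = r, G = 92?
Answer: -77624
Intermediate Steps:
r = 1 (r = 6 - 5 = 1)
s(a) = 6 (s(a) = 7 - 1*1 = 7 - 1 = 6)
n(Z, R) = -45 - 9*R (n(Z, R) = -9*(R + 5) = -9*(5 + R) = -45 - 9*R)
z(C) = 92 + C (z(C) = C + 92 = 92 + C)
z(n(-5, s(-4))) - 77617 = (92 + (-45 - 9*6)) - 77617 = (92 + (-45 - 54)) - 77617 = (92 - 99) - 77617 = -7 - 77617 = -77624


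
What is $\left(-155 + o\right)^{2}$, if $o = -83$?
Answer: $56644$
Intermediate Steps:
$\left(-155 + o\right)^{2} = \left(-155 - 83\right)^{2} = \left(-238\right)^{2} = 56644$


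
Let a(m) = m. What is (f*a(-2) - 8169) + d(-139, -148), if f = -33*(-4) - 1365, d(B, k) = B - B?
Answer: -5703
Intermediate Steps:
d(B, k) = 0
f = -1233 (f = 132 - 1365 = -1233)
(f*a(-2) - 8169) + d(-139, -148) = (-1233*(-2) - 8169) + 0 = (2466 - 8169) + 0 = -5703 + 0 = -5703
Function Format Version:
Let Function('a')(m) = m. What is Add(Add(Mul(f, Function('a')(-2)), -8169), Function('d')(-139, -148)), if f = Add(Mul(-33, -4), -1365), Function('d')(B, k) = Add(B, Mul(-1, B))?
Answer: -5703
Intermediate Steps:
Function('d')(B, k) = 0
f = -1233 (f = Add(132, -1365) = -1233)
Add(Add(Mul(f, Function('a')(-2)), -8169), Function('d')(-139, -148)) = Add(Add(Mul(-1233, -2), -8169), 0) = Add(Add(2466, -8169), 0) = Add(-5703, 0) = -5703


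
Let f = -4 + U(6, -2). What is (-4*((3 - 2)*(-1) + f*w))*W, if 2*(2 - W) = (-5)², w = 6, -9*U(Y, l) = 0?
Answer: -1050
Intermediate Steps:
U(Y, l) = 0 (U(Y, l) = -⅑*0 = 0)
W = -21/2 (W = 2 - ½*(-5)² = 2 - ½*25 = 2 - 25/2 = -21/2 ≈ -10.500)
f = -4 (f = -4 + 0 = -4)
(-4*((3 - 2)*(-1) + f*w))*W = -4*((3 - 2)*(-1) - 4*6)*(-21/2) = -4*(1*(-1) - 24)*(-21/2) = -4*(-1 - 24)*(-21/2) = -4*(-25)*(-21/2) = 100*(-21/2) = -1050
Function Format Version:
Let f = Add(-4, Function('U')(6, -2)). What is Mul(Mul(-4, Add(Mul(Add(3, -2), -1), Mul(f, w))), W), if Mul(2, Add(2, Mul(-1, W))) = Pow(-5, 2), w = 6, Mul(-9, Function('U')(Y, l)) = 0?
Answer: -1050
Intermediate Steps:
Function('U')(Y, l) = 0 (Function('U')(Y, l) = Mul(Rational(-1, 9), 0) = 0)
W = Rational(-21, 2) (W = Add(2, Mul(Rational(-1, 2), Pow(-5, 2))) = Add(2, Mul(Rational(-1, 2), 25)) = Add(2, Rational(-25, 2)) = Rational(-21, 2) ≈ -10.500)
f = -4 (f = Add(-4, 0) = -4)
Mul(Mul(-4, Add(Mul(Add(3, -2), -1), Mul(f, w))), W) = Mul(Mul(-4, Add(Mul(Add(3, -2), -1), Mul(-4, 6))), Rational(-21, 2)) = Mul(Mul(-4, Add(Mul(1, -1), -24)), Rational(-21, 2)) = Mul(Mul(-4, Add(-1, -24)), Rational(-21, 2)) = Mul(Mul(-4, -25), Rational(-21, 2)) = Mul(100, Rational(-21, 2)) = -1050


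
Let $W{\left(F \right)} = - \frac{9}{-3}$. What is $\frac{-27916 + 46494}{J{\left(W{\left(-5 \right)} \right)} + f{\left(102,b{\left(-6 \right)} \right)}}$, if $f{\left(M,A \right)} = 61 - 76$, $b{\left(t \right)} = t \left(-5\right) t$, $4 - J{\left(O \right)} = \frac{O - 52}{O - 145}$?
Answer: $- \frac{2638076}{1611} \approx -1637.5$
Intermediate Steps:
$W{\left(F \right)} = 3$ ($W{\left(F \right)} = \left(-9\right) \left(- \frac{1}{3}\right) = 3$)
$J{\left(O \right)} = 4 - \frac{-52 + O}{-145 + O}$ ($J{\left(O \right)} = 4 - \frac{O - 52}{O - 145} = 4 - \frac{-52 + O}{-145 + O}$)
$b{\left(t \right)} = - 5 t^{2}$ ($b{\left(t \right)} = - 5 t t = - 5 t^{2}$)
$f{\left(M,A \right)} = -15$
$\frac{-27916 + 46494}{J{\left(W{\left(-5 \right)} \right)} + f{\left(102,b{\left(-6 \right)} \right)}} = \frac{-27916 + 46494}{\frac{3 \left(-176 + 3\right)}{-145 + 3} - 15} = \frac{18578}{3 \frac{1}{-142} \left(-173\right) - 15} = \frac{18578}{3 \left(- \frac{1}{142}\right) \left(-173\right) - 15} = \frac{18578}{\frac{519}{142} - 15} = \frac{18578}{- \frac{1611}{142}} = 18578 \left(- \frac{142}{1611}\right) = - \frac{2638076}{1611}$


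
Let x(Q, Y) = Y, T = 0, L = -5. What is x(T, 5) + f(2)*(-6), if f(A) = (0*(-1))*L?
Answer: 5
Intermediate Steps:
f(A) = 0 (f(A) = (0*(-1))*(-5) = 0*(-5) = 0)
x(T, 5) + f(2)*(-6) = 5 + 0*(-6) = 5 + 0 = 5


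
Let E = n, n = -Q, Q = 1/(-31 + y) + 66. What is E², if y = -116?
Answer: 94109401/21609 ≈ 4355.1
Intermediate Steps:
Q = 9701/147 (Q = 1/(-31 - 116) + 66 = 1/(-147) + 66 = -1/147 + 66 = 9701/147 ≈ 65.993)
n = -9701/147 (n = -1*9701/147 = -9701/147 ≈ -65.993)
E = -9701/147 ≈ -65.993
E² = (-9701/147)² = 94109401/21609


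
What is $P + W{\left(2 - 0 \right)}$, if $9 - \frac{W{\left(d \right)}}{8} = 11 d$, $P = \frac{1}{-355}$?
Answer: $- \frac{36921}{355} \approx -104.0$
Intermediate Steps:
$P = - \frac{1}{355} \approx -0.0028169$
$W{\left(d \right)} = 72 - 88 d$ ($W{\left(d \right)} = 72 - 8 \cdot 11 d = 72 - 88 d$)
$P + W{\left(2 - 0 \right)} = - \frac{1}{355} + \left(72 - 88 \left(2 - 0\right)\right) = - \frac{1}{355} + \left(72 - 88 \left(2 + 0\right)\right) = - \frac{1}{355} + \left(72 - 176\right) = - \frac{1}{355} - 104 = - \frac{36921}{355}$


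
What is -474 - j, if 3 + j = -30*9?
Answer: -201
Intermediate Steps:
j = -273 (j = -3 - 30*9 = -3 - 270 = -273)
-474 - j = -474 - 1*(-273) = -474 + 273 = -201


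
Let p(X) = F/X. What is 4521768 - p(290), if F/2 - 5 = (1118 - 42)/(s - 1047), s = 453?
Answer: 194729937973/43065 ≈ 4.5218e+6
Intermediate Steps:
F = 1894/297 (F = 10 + 2*((1118 - 42)/(453 - 1047)) = 10 + 2*(1076/(-594)) = 10 + 2*(1076*(-1/594)) = 10 + 2*(-538/297) = 10 - 1076/297 = 1894/297 ≈ 6.3771)
p(X) = 1894/(297*X)
4521768 - p(290) = 4521768 - 1894/(297*290) = 4521768 - 1*947/43065 = 4521768 - 947/43065 = 194729937973/43065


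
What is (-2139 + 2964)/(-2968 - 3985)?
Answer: -825/6953 ≈ -0.11865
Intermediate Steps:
(-2139 + 2964)/(-2968 - 3985) = 825/(-6953) = 825*(-1/6953) = -825/6953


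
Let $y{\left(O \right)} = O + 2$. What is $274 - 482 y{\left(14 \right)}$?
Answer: $-7438$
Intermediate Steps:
$y{\left(O \right)} = 2 + O$
$274 - 482 y{\left(14 \right)} = 274 - 482 \left(2 + 14\right) = 274 - 7712 = -7438$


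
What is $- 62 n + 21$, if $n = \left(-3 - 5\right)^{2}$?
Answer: $-3947$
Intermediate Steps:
$n = 64$ ($n = \left(-8\right)^{2} = 64$)
$- 62 n + 21 = \left(-62\right) 64 + 21 = -3968 + 21 = -3947$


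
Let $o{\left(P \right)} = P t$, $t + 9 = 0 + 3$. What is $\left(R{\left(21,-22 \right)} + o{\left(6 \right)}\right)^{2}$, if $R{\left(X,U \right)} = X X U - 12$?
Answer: $95062500$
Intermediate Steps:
$R{\left(X,U \right)} = -12 + U X^{2}$ ($R{\left(X,U \right)} = X^{2} U - 12 = U X^{2} - 12 = -12 + U X^{2}$)
$t = -6$ ($t = -9 + \left(0 + 3\right) = -9 + 3 = -6$)
$o{\left(P \right)} = - 6 P$ ($o{\left(P \right)} = P \left(-6\right) = - 6 P$)
$\left(R{\left(21,-22 \right)} + o{\left(6 \right)}\right)^{2} = \left(\left(-12 - 22 \cdot 21^{2}\right) - 36\right)^{2} = \left(\left(-12 - 9702\right) - 36\right)^{2} = \left(-9714 - 36\right)^{2} = \left(-9750\right)^{2} = 95062500$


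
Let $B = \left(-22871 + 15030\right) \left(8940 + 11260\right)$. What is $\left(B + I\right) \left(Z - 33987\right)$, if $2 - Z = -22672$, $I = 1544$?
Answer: $1791828239328$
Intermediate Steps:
$B = -158388200$ ($B = \left(-7841\right) 20200 = -158388200$)
$Z = 22674$ ($Z = 2 - -22672 = 2 + 22672 = 22674$)
$\left(B + I\right) \left(Z - 33987\right) = \left(-158388200 + 1544\right) \left(22674 - 33987\right) = \left(-158386656\right) \left(-11313\right) = 1791828239328$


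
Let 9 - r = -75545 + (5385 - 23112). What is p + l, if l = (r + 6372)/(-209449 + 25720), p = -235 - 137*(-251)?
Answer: 6274613155/183729 ≈ 34151.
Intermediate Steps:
r = 93281 (r = 9 - (-75545 + (5385 - 23112)) = 9 - (-75545 - 17727) = 9 - 1*(-93272) = 9 + 93272 = 93281)
p = 34152 (p = -235 + 34387 = 34152)
l = -99653/183729 (l = (93281 + 6372)/(-209449 + 25720) = 99653/(-183729) = 99653*(-1/183729) = -99653/183729 ≈ -0.54239)
p + l = 34152 - 99653/183729 = 6274613155/183729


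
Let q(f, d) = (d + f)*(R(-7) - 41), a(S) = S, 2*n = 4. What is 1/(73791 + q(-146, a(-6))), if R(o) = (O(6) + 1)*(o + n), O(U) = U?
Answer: 1/85343 ≈ 1.1717e-5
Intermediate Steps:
n = 2 (n = (½)*4 = 2)
R(o) = 14 + 7*o (R(o) = (6 + 1)*(o + 2) = 7*(2 + o) = 14 + 7*o)
q(f, d) = -76*d - 76*f (q(f, d) = (d + f)*((14 + 7*(-7)) - 41) = (d + f)*((14 - 49) - 41) = (d + f)*(-35 - 41) = (d + f)*(-76) = -76*d - 76*f)
1/(73791 + q(-146, a(-6))) = 1/(73791 + (-76*(-6) - 76*(-146))) = 1/(73791 + (456 + 11096)) = 1/(73791 + 11552) = 1/85343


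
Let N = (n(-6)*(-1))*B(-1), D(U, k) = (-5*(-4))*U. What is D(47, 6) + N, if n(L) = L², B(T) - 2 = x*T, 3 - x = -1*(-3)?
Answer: 868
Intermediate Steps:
D(U, k) = 20*U
x = 0 (x = 3 - (-1)*(-3) = 3 - 1*3 = 3 - 3 = 0)
B(T) = 2 (B(T) = 2 + 0*T = 2 + 0 = 2)
N = -72 (N = ((-6)²*(-1))*2 = (36*(-1))*2 = -36*2 = -72)
D(47, 6) + N = 20*47 - 72 = 940 - 72 = 868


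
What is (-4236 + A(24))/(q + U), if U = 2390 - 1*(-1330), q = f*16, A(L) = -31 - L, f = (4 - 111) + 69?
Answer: -4291/3112 ≈ -1.3789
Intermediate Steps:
f = -38 (f = -107 + 69 = -38)
q = -608 (q = -38*16 = -608)
U = 3720 (U = 2390 + 1330 = 3720)
(-4236 + A(24))/(q + U) = (-4236 + (-31 - 1*24))/(-608 + 3720) = (-4236 + (-31 - 24))/3112 = (-4236 - 55)*(1/3112) = -4291*1/3112 = -4291/3112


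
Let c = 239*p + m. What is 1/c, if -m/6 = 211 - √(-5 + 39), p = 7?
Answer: 407/164425 - 6*√34/164425 ≈ 0.0022625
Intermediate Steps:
m = -1266 + 6*√34 (m = -6*(211 - √(-5 + 39)) = -6*(211 - √34) = -1266 + 6*√34 ≈ -1231.0)
c = 407 + 6*√34 (c = 239*7 + (-1266 + 6*√34) = 1673 + (-1266 + 6*√34) = 407 + 6*√34 ≈ 441.99)
1/c = 1/(407 + 6*√34)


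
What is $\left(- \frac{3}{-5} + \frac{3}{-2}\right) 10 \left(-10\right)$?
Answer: $90$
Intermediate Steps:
$\left(- \frac{3}{-5} + \frac{3}{-2}\right) 10 \left(-10\right) = \left(\left(-3\right) \left(- \frac{1}{5}\right) + 3 \left(- \frac{1}{2}\right)\right) 10 \left(-10\right) = \left(\frac{3}{5} - \frac{3}{2}\right) 10 \left(-10\right) = \left(- \frac{9}{10}\right) 10 \left(-10\right) = \left(-9\right) \left(-10\right) = 90$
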